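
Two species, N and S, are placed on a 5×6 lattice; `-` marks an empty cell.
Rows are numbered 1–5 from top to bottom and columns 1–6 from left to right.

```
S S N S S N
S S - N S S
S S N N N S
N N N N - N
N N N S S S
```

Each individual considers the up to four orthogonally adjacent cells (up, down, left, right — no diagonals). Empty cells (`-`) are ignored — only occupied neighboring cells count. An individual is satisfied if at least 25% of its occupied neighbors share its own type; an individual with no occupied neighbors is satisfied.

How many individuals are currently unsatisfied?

3

Row 1: (1,1)S 2/2 ✓ · (1,2)S 2/3 ✓ · (1,3)N 0/2 ✗ · (1,4)S 1/3 ✓ · (1,5)S 2/3 ✓ · (1,6)N 0/2 ✗
Row 2: (2,1)S 3/3 ✓ · (2,2)S 3/3 ✓ · (2,4)N 1/3 ✓ · (2,5)S 2/4 ✓ · (2,6)S 2/3 ✓
Row 3: (3,1)S 2/3 ✓ · (3,2)S 2/4 ✓ · (3,3)N 2/3 ✓ · (3,4)N 4/4 ✓ · (3,5)N 1/3 ✓ · (3,6)S 1/3 ✓
Row 4: (4,1)N 2/3 ✓ · (4,2)N 3/4 ✓ · (4,3)N 4/4 ✓ · (4,4)N 2/3 ✓ · (4,6)N 0/2 ✗
Row 5: (5,1)N 2/2 ✓ · (5,2)N 3/3 ✓ · (5,3)N 2/3 ✓ · (5,4)S 1/3 ✓ · (5,5)S 2/2 ✓ · (5,6)S 1/2 ✓
Unsatisfied: (1,3), (1,6), (4,6) — 3 in total.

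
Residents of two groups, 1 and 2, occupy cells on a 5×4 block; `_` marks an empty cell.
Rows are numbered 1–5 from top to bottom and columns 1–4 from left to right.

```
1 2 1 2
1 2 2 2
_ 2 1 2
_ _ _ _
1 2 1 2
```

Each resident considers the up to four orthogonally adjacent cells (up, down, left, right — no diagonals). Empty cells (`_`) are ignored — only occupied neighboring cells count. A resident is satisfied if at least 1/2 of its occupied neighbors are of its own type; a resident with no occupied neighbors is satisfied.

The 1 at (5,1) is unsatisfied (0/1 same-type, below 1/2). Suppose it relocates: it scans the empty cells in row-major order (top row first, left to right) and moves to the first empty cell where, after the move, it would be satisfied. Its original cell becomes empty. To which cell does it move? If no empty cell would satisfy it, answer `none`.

(3,1)

Vacating (5,1). Empty cells in order:
  (3,1): 1/2 same-type → satisfied — stop here.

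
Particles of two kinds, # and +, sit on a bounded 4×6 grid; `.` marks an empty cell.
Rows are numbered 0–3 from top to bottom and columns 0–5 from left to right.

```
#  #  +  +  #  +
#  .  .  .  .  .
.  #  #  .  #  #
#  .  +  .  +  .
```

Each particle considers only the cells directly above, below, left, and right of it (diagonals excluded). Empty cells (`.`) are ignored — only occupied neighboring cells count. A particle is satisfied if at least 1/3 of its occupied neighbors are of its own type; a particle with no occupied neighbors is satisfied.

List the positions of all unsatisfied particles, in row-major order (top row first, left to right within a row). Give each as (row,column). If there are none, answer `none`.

(0,0)# 2/2 satisfied
(0,1)# 1/2 satisfied
(0,2)+ 1/2 satisfied
(0,3)+ 1/2 satisfied
(0,4)# 0/2 not
(0,5)+ 0/1 not
(1,0)# 1/1 satisfied
(2,1)# 1/1 satisfied
(2,2)# 1/2 satisfied
(2,4)# 1/2 satisfied
(2,5)# 1/1 satisfied
(3,0)# 0/0 satisfied
(3,2)+ 0/1 not
(3,4)+ 0/1 not

(0,4), (0,5), (3,2), (3,4)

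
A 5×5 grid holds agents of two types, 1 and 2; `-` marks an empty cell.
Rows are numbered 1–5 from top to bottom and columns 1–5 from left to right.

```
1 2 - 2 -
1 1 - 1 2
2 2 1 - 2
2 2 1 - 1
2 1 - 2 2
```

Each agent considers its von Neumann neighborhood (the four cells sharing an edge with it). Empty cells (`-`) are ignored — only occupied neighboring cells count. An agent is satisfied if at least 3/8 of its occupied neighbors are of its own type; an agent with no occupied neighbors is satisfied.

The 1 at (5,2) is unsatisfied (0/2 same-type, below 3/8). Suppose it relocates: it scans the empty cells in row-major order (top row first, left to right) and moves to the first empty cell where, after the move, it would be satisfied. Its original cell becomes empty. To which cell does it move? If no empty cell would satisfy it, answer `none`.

(2,3)

Vacating (5,2). Empty cells in order:
  (1,3): 0/2 same-type → still unsatisfied.
  (1,5): 0/2 same-type → still unsatisfied.
  (2,3): 3/3 same-type → satisfied — stop here.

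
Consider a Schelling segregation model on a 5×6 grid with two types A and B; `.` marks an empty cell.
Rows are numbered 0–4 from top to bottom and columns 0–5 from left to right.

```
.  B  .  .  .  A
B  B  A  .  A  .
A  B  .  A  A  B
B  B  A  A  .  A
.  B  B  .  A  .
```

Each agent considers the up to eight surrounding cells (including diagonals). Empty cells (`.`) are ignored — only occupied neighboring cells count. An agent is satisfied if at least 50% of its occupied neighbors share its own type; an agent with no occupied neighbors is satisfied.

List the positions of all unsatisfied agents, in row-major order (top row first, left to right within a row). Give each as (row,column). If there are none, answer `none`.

(0,1)B 2/3 ok
(0,5)A 1/1 ok
(1,0)B 3/4 ok
(1,1)B 3/5 ok
(1,2)A 1/4 unhappy
(1,4)A 3/4 ok
(2,0)A 0/5 unhappy
(2,1)B 4/7 ok
(2,3)A 5/5 ok
(2,4)A 4/5 ok
(2,5)B 0/3 unhappy
(3,0)B 3/4 ok
(3,1)B 4/6 ok
(3,2)A 2/6 unhappy
(3,3)A 4/5 ok
(3,5)A 2/3 ok
(4,1)B 3/4 ok
(4,2)B 2/4 ok
(4,4)A 2/2 ok

(1,2), (2,0), (2,5), (3,2)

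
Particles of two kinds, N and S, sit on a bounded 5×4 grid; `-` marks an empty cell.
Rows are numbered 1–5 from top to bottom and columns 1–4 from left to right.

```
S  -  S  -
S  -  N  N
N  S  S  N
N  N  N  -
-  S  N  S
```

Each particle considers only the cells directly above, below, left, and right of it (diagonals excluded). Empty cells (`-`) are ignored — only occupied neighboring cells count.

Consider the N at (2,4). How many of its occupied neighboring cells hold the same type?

Occupied neighbors of (2,4): (3,4)=N, (2,3)=N.
Same type (N): 2 of 2.

2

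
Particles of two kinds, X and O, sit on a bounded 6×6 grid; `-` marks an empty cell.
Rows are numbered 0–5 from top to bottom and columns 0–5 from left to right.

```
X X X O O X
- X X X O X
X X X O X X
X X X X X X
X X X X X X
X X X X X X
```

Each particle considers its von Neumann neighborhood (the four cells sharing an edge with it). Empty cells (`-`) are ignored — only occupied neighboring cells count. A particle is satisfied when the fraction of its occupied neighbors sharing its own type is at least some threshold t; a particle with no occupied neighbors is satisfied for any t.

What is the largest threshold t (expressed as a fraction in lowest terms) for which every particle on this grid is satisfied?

0/1

Row 0: (0,0)X 1/1 · (0,1)X 3/3 · (0,2)X 2/3 · (0,3)O 1/3 · (0,4)O 2/3 · (0,5)X 1/2
Row 1: (1,1)X 3/3 · (1,2)X 4/4 · (1,3)X 1/4 · (1,4)O 1/4 · (1,5)X 2/3
Row 2: (2,0)X 2/2 · (2,1)X 4/4 · (2,2)X 3/4 · (2,3)O 0/4 · (2,4)X 2/4 · (2,5)X 3/3
Row 3: (3,0)X 3/3 · (3,1)X 4/4 · (3,2)X 4/4 · (3,3)X 3/4 · (3,4)X 4/4 · (3,5)X 3/3
Row 4: (4,0)X 3/3 · (4,1)X 4/4 · (4,2)X 4/4 · (4,3)X 4/4 · (4,4)X 4/4 · (4,5)X 3/3
Row 5: (5,0)X 2/2 · (5,1)X 3/3 · (5,2)X 3/3 · (5,3)X 3/3 · (5,4)X 3/3 · (5,5)X 2/2
The smallest same-type fraction is 0/4 at (2,3), which reduces to 0/1. Any threshold above that leaves this particle unsatisfied.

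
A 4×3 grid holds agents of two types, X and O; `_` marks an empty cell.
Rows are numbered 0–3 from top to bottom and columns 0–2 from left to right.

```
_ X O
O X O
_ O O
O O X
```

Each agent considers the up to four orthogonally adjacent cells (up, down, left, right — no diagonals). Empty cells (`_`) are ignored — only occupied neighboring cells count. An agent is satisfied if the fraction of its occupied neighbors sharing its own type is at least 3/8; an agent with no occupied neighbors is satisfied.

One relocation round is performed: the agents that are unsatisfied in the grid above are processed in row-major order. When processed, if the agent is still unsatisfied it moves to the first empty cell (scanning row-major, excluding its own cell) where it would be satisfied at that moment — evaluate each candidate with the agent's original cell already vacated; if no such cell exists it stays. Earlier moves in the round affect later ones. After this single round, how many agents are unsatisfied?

Initially unsatisfied (in order): (1,0), (1,1), (3,2).
  (1,0) → (2,0).
  (1,1) → (0,0).
  (3,2) → (1,0).
Resulting grid:
X X O
X _ O
O O O
O O _
All satisfied now.

0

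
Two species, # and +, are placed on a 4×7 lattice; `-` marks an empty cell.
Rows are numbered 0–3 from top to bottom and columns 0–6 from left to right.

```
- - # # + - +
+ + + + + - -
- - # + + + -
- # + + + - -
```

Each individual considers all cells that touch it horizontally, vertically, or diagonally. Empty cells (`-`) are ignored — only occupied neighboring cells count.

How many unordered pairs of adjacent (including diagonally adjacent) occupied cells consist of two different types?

14

Scan each occupied cell's neighbors to the right and below (and the two forward diagonals) so each pair is counted once.
Row 0: #(0,2)–#(0,3)= #(0,2)–+(1,2)≠ #(0,2)–+(1,3)≠ #(0,2)–+(1,1)≠ #(0,3)–+(0,4)≠ #(0,3)–+(1,3)≠ #(0,3)–+(1,4)≠ #(0,3)–+(1,2)≠ +(0,4)–+(1,4)= +(0,4)–+(1,3)=  → 7/10 unlike.
Row 1: +(1,0)–+(1,1)= +(1,1)–+(1,2)= +(1,1)–#(2,2)≠ +(1,2)–+(1,3)= +(1,2)–#(2,2)≠ +(1,2)–+(2,3)= +(1,3)–+(1,4)= +(1,3)–+(2,3)= +(1,3)–+(2,4)= +(1,3)–#(2,2)≠ +(1,4)–+(2,4)= +(1,4)–+(2,5)= +(1,4)–+(2,3)=  → 3/13 unlike.
Row 2: #(2,2)–+(2,3)≠ #(2,2)–+(3,2)≠ #(2,2)–+(3,3)≠ #(2,2)–#(3,1)= +(2,3)–+(2,4)= +(2,3)–+(3,3)= +(2,3)–+(3,4)= +(2,3)–+(3,2)= +(2,4)–+(2,5)= +(2,4)–+(3,4)= +(2,4)–+(3,3)= +(2,5)–+(3,4)=  → 3/12 unlike.
Row 3: #(3,1)–+(3,2)≠ +(3,2)–+(3,3)= +(3,3)–+(3,4)=  → 1/3 unlike.
Total adjacent occupied pairs: 38; unlike-type pairs: 14.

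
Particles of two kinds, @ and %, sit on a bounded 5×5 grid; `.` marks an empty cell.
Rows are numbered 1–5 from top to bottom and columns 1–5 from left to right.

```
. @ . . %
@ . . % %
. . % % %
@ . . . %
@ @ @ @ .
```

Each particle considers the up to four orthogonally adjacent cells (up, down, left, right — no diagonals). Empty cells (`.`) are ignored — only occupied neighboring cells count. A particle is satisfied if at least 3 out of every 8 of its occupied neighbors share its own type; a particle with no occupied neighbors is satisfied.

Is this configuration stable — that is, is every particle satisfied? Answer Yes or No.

(1,2)@ 0/0 ok
(1,5)% 1/1 ok
(2,1)@ 0/0 ok
(2,4)% 2/2 ok
(2,5)% 3/3 ok
(3,3)% 1/1 ok
(3,4)% 3/3 ok
(3,5)% 3/3 ok
(4,1)@ 1/1 ok
(4,5)% 1/1 ok
(5,1)@ 2/2 ok
(5,2)@ 2/2 ok
(5,3)@ 2/2 ok
(5,4)@ 1/1 ok
All meet the threshold, so the configuration is stable.

Yes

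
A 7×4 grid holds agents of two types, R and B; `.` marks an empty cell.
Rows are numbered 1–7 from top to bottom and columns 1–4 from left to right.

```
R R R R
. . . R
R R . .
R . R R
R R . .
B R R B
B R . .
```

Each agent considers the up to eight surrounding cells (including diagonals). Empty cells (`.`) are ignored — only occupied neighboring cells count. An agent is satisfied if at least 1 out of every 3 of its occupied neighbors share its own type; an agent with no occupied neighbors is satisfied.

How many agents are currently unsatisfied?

2

(1,1)R 1/1 satisfied
(1,2)R 2/2 satisfied
(1,3)R 3/3 satisfied
(1,4)R 2/2 satisfied
(2,4)R 2/2 satisfied
(3,1)R 2/2 satisfied
(3,2)R 3/3 satisfied
(4,1)R 4/4 satisfied
(4,3)R 3/3 satisfied
(4,4)R 1/1 satisfied
(5,1)R 3/4 satisfied
(5,2)R 5/6 satisfied
(6,1)B 1/5 not
(6,2)R 4/6 satisfied
(6,3)R 3/4 satisfied
(6,4)B 0/1 not
(7,1)B 1/3 satisfied
(7,2)R 2/4 satisfied
Unsatisfied: (6,1), (6,4) — 2 in total.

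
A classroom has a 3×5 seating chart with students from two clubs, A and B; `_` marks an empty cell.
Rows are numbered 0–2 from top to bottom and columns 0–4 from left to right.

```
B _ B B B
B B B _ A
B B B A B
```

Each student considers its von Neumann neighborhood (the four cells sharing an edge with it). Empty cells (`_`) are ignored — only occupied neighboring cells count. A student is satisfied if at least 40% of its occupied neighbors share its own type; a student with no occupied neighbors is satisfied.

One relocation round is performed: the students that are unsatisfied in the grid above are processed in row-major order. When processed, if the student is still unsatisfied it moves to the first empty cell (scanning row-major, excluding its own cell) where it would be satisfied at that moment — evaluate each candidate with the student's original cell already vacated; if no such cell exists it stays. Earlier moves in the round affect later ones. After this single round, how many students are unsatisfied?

Initially unsatisfied (in order): (1,4), (2,3), (2,4).
  (1,4): no empty cell satisfies it; stays.
  (2,3): no empty cell satisfies it; stays.
  (2,4) → (0,1).
Resulting grid:
B B B B B
B B B _ A
B B B A _
Unsatisfied now: (1,4), (2,3).

2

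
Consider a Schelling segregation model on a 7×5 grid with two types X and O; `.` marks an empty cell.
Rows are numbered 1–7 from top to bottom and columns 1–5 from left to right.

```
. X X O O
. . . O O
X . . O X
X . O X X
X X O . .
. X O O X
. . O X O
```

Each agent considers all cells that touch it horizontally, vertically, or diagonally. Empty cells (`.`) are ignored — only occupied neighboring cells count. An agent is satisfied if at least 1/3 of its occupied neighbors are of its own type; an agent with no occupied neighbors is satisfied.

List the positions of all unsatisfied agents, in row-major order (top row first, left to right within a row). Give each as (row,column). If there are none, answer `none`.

(1,2)X 1/1 ✓
(1,3)X 1/3 ✓
(1,4)O 3/4 ✓
(1,5)O 3/3 ✓
(2,4)O 4/6 ✓
(2,5)O 4/5 ✓
(3,1)X 1/1 ✓
(3,4)O 3/6 ✓
(3,5)X 2/5 ✓
(4,1)X 3/3 ✓
(4,3)O 2/4 ✓
(4,4)X 2/5 ✓
(4,5)X 2/3 ✓
(5,1)X 3/3 ✓
(5,2)X 3/6 ✓
(5,3)O 3/6 ✓
(6,2)X 2/5 ✓
(6,3)O 3/6 ✓
(6,4)O 4/6 ✓
(6,5)X 1/3 ✓
(7,3)O 2/4 ✓
(7,4)X 1/5 ✗
(7,5)O 1/3 ✓

(7,4)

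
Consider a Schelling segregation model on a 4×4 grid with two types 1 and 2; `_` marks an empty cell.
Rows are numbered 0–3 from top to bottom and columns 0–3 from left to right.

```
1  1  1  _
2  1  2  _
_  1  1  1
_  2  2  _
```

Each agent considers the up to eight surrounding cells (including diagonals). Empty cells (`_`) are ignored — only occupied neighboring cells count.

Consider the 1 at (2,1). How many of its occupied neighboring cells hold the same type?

2

Occupied neighbors of (2,1): (1,0)=2, (1,1)=1, (1,2)=2, (2,2)=1, (3,1)=2, (3,2)=2.
Same type (1): 2 of 6.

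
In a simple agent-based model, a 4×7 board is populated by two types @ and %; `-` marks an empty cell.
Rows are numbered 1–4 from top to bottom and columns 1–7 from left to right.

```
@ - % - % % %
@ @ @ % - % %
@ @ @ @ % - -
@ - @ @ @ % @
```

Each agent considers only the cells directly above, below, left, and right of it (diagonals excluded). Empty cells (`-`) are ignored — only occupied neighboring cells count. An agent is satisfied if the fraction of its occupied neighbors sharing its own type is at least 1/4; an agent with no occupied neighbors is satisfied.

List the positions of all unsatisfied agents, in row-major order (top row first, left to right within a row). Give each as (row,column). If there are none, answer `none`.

(1,1)@ 1/1 satisfied
(1,3)% 0/1 not
(1,5)% 1/1 satisfied
(1,6)% 3/3 satisfied
(1,7)% 2/2 satisfied
(2,1)@ 3/3 satisfied
(2,2)@ 3/3 satisfied
(2,3)@ 2/4 satisfied
(2,4)% 0/2 not
(2,6)% 2/2 satisfied
(2,7)% 2/2 satisfied
(3,1)@ 3/3 satisfied
(3,2)@ 3/3 satisfied
(3,3)@ 4/4 satisfied
(3,4)@ 2/4 satisfied
(3,5)% 0/2 not
(4,1)@ 1/1 satisfied
(4,3)@ 2/2 satisfied
(4,4)@ 3/3 satisfied
(4,5)@ 1/3 satisfied
(4,6)% 0/2 not
(4,7)@ 0/1 not

(1,3), (2,4), (3,5), (4,6), (4,7)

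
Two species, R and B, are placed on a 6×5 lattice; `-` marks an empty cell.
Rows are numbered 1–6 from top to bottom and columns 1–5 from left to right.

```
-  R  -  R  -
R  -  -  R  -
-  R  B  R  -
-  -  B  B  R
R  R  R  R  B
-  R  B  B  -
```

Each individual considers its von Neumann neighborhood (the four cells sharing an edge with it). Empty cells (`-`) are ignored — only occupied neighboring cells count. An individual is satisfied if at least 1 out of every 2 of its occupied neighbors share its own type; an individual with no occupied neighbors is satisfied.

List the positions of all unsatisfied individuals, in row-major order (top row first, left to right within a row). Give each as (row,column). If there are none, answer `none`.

(3,2), (3,3), (3,4), (4,4), (4,5), (5,4), (5,5), (6,3)

(1,2)R 0/0 ok
(1,4)R 1/1 ok
(2,1)R 0/0 ok
(2,4)R 2/2 ok
(3,2)R 0/1 unhappy
(3,3)B 1/3 unhappy
(3,4)R 1/3 unhappy
(4,3)B 2/3 ok
(4,4)B 1/4 unhappy
(4,5)R 0/2 unhappy
(5,1)R 1/1 ok
(5,2)R 3/3 ok
(5,3)R 2/4 ok
(5,4)R 1/4 unhappy
(5,5)B 0/2 unhappy
(6,2)R 1/2 ok
(6,3)B 1/3 unhappy
(6,4)B 1/2 ok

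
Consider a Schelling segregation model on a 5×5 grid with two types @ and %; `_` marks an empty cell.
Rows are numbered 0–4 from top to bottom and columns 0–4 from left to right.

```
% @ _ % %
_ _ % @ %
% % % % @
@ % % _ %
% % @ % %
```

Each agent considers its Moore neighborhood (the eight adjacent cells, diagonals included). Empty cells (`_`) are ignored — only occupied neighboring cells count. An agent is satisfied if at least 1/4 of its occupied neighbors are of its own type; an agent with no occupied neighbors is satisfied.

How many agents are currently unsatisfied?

5

(0,0)% 0/1 not
(0,1)@ 0/2 not
(0,3)% 3/4 satisfied
(0,4)% 2/3 satisfied
(1,2)% 4/6 satisfied
(1,3)@ 1/7 not
(1,4)% 3/5 satisfied
(2,0)% 2/3 satisfied
(2,1)% 5/6 satisfied
(2,2)% 5/6 satisfied
(2,3)% 5/7 satisfied
(2,4)@ 1/4 satisfied
(3,0)@ 0/5 not
(3,1)% 6/8 satisfied
(3,2)% 6/7 satisfied
(3,4)% 3/4 satisfied
(4,0)% 2/3 satisfied
(4,1)% 3/5 satisfied
(4,2)@ 0/4 not
(4,3)% 3/4 satisfied
(4,4)% 2/2 satisfied
Unsatisfied: (0,0), (0,1), (1,3), (3,0), (4,2) — 5 in total.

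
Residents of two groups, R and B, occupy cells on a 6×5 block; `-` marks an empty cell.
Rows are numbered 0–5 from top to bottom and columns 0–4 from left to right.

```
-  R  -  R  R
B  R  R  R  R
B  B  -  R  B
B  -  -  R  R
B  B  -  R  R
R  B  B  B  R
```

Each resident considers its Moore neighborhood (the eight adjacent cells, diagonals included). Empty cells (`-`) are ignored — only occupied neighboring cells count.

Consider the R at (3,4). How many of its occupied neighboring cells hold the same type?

4

Occupied neighbors of (3,4): (2,3)=R, (2,4)=B, (3,3)=R, (4,3)=R, (4,4)=R.
Same type (R): 4 of 5.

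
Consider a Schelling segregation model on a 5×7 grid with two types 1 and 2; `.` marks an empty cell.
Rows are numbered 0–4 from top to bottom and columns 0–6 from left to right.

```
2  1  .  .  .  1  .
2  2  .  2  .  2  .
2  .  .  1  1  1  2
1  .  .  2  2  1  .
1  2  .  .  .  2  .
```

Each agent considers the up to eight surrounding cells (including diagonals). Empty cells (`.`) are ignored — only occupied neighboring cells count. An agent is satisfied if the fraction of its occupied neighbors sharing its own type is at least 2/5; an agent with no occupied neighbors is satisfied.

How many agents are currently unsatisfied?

Row 0: (0,0)2 2/3 ok · (0,1)1 0/3 unhappy · (0,5)1 0/1 unhappy
Row 1: (1,0)2 3/4 ok · (1,1)2 3/4 ok · (1,3)2 0/2 unhappy · (1,5)2 1/4 unhappy
Row 2: (2,0)2 2/3 ok · (2,3)1 1/4 unhappy · (2,4)1 3/7 ok · (2,5)1 2/5 ok · (2,6)2 1/3 unhappy
Row 3: (3,0)1 1/3 unhappy · (3,3)2 1/3 unhappy · (3,4)2 2/6 unhappy · (3,5)1 2/5 ok
Row 4: (4,0)1 1/2 ok · (4,1)2 0/2 unhappy · (4,5)2 1/2 ok
Unsatisfied: (0,1), (0,5), (1,3), (1,5), (2,3), (2,6), (3,0), (3,3), (3,4), (4,1) — 10 in total.

10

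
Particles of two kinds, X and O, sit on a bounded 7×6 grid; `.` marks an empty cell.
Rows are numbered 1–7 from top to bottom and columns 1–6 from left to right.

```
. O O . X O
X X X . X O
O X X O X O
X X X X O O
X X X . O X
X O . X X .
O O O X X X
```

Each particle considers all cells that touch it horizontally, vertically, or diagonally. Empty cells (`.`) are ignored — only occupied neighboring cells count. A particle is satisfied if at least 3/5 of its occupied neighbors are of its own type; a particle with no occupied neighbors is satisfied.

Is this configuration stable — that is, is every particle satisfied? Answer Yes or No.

Row 1: (1,2)O 1/4 ✗ · (1,3)O 1/3 ✗ · (1,5)X 1/3 ✗ · (1,6)O 1/3 ✗
Row 2: (2,1)X 2/4 ✗ · (2,2)X 4/7 ✗ · (2,3)X 3/6 ✗ · (2,5)X 2/6 ✗ · (2,6)O 2/5 ✗
Row 3: (3,1)O 0/5 ✗ · (3,2)X 7/8 ✓ · (3,3)X 6/7 ✓ · (3,4)O 1/7 ✗ · (3,5)X 2/7 ✗ · (3,6)O 3/5 ✓
Row 4: (4,1)X 4/5 ✓ · (4,2)X 7/8 ✓ · (4,3)X 6/7 ✓ · (4,4)X 4/7 ✗ · (4,5)O 4/7 ✗ · (4,6)O 3/5 ✓
Row 5: (5,1)X 4/5 ✓ · (5,2)X 6/7 ✓ · (5,3)X 5/6 ✓ · (5,5)O 2/6 ✗ · (5,6)X 1/4 ✗
Row 6: (6,1)X 2/5 ✗ · (6,2)O 3/7 ✗ · (6,4)X 4/6 ✓ · (6,5)X 5/6 ✓
Row 7: (7,1)O 2/3 ✓ · (7,2)O 3/4 ✓ · (7,3)O 2/4 ✗ · (7,4)X 3/4 ✓ · (7,5)X 4/4 ✓ · (7,6)X 2/2 ✓
For instance (1,2) has only 1/4 same-type neighbors, below 3/5.

No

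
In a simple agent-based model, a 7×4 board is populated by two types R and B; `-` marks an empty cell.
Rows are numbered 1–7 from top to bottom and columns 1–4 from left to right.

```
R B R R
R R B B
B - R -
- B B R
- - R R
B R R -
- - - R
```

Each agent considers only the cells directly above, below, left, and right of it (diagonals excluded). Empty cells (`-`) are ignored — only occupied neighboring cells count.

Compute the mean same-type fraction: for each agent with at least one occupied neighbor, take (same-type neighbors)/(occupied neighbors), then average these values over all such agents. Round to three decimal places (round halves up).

Row 1: (1,1)R 1/2 · (1,2)B 0/3 · (1,3)R 1/3 · (1,4)R 1/2
Row 2: (2,1)R 2/3 · (2,2)R 1/3 · (2,3)B 1/4 · (2,4)B 1/2
Row 3: (3,1)B 0/1 · (3,3)R 0/2
Row 4: (4,2)B 1/1 · (4,3)B 1/4 · (4,4)R 1/2
Row 5: (5,3)R 2/3 · (5,4)R 2/2
Row 6: (6,1)B 0/1 · (6,2)R 1/2 · (6,3)R 2/2
Row 7: (7,4)R — no occupied neighbors
Sum over 18 agents: 1/2 + 0/3 + 1/3 + 1/2 + 2/3 + 1/3 + 1/4 + 1/2 + 0/1 + 0/2 + 1/1 + 1/4 + 1/2 + 2/3 + 2/2 + 0/1 + 1/2 + 2/2 = 8; mean = 8 ÷ 18 = 4/9 = 0.444444… → 0.444.

0.444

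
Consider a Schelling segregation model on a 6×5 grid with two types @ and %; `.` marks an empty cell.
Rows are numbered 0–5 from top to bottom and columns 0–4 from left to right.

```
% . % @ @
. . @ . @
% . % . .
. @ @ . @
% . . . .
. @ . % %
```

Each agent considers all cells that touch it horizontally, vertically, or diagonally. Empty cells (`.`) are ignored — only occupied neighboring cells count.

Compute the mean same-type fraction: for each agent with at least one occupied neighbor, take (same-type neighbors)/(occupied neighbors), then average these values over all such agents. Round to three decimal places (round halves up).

0.449

(0,0)% — no occupied neighbors
(0,2)% 0/2
(0,3)@ 3/4
(0,4)@ 2/2
(1,2)@ 1/3
(1,4)@ 2/2
(2,0)% 0/1
(2,2)% 0/3
(3,1)@ 1/4
(3,2)@ 1/2
(3,4)@ — no occupied neighbors
(4,0)% 0/2
(5,1)@ 0/1
(5,3)% 1/1
(5,4)% 1/1
Sum over 13 agents: 0/2 + 3/4 + 2/2 + 1/3 + 2/2 + 0/1 + 0/3 + 1/4 + 1/2 + 0/2 + 0/1 + 1/1 + 1/1 = 35/6; mean = 35/6 ÷ 13 = 35/78 = 0.448717… → 0.449.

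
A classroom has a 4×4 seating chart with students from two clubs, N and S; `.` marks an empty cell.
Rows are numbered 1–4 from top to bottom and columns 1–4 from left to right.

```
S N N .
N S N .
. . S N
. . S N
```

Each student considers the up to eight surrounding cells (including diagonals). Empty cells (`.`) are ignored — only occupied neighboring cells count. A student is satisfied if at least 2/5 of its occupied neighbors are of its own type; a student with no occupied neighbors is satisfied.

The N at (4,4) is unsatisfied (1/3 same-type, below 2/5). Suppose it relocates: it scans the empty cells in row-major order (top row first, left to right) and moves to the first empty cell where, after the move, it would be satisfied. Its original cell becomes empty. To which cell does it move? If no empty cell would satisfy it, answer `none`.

Vacating (4,4). Empty cells in order:
  (1,4): 2/2 same-type → satisfied — stop here.

(1,4)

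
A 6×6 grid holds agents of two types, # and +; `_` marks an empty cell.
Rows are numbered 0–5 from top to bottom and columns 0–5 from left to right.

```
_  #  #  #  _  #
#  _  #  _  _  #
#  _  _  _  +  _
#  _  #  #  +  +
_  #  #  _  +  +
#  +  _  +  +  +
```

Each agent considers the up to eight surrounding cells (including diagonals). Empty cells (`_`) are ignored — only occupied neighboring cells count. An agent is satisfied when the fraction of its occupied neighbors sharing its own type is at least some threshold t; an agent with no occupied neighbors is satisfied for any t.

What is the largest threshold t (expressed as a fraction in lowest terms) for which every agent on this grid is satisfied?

0/1

Row 0: (0,1)# 3/3 · (0,2)# 3/3 · (0,3)# 2/2 · (0,5)# 1/1
Row 1: (1,0)# 2/2 · (1,2)# 3/3 · (1,5)# 1/2
Row 2: (2,0)# 2/2 · (2,4)+ 2/4
Row 3: (3,0)# 2/2 · (3,2)# 3/3 · (3,3)# 2/5 · (3,4)+ 4/5 · (3,5)+ 4/4
Row 4: (4,1)# 4/5 · (4,2)# 3/5 · (4,4)+ 6/7 · (4,5)+ 5/5
Row 5: (5,0)# 1/2 · (5,1)+ 0/3 · (5,3)+ 2/3 · (5,4)+ 4/4 · (5,5)+ 3/3
The smallest same-type fraction is 0/3 at (5,1), which reduces to 0/1. Any threshold above that leaves this agent unsatisfied.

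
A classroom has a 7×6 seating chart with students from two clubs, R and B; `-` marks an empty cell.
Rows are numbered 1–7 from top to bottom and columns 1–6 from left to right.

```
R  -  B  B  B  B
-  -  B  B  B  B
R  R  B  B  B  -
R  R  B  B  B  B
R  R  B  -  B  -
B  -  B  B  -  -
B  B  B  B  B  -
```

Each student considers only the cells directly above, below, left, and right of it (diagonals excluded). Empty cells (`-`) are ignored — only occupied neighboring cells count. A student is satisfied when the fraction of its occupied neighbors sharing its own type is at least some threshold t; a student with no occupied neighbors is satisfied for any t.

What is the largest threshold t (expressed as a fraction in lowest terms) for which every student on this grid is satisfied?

(1,1)R — no occupied neighbors
(1,3)B 2/2
(1,4)B 3/3
(1,5)B 3/3
(1,6)B 2/2
(2,3)B 3/3
(2,4)B 4/4
(2,5)B 4/4
(2,6)B 2/2
(3,1)R 2/2
(3,2)R 2/3
(3,3)B 3/4
(3,4)B 4/4
(3,5)B 3/3
(4,1)R 3/3
(4,2)R 3/4
(4,3)B 3/4
(4,4)B 3/3
(4,5)B 4/4
(4,6)B 1/1
(5,1)R 2/3
(5,2)R 2/3
(5,3)B 2/3
(5,5)B 1/1
(6,1)B 1/2
(6,3)B 3/3
(6,4)B 2/2
(7,1)B 2/2
(7,2)B 2/2
(7,3)B 3/3
(7,4)B 3/3
(7,5)B 1/1
The smallest same-type fraction is 1/2 at (6,1), which reduces to 1/2. Any threshold above that leaves this student unsatisfied.

1/2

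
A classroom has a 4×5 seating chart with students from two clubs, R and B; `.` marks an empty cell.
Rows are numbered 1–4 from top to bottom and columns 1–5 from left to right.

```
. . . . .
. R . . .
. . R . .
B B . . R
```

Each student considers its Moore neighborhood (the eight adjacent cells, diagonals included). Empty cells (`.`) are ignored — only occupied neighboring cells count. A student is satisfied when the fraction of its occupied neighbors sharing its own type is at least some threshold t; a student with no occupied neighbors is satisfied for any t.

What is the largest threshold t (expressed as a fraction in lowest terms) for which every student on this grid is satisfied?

(2,2)R 1/1
(3,3)R 1/2
(4,1)B 1/1
(4,2)B 1/2
(4,5)R — no occupied neighbors
The smallest same-type fraction is 1/2 at (3,3), which reduces to 1/2. Any threshold above that leaves this student unsatisfied.

1/2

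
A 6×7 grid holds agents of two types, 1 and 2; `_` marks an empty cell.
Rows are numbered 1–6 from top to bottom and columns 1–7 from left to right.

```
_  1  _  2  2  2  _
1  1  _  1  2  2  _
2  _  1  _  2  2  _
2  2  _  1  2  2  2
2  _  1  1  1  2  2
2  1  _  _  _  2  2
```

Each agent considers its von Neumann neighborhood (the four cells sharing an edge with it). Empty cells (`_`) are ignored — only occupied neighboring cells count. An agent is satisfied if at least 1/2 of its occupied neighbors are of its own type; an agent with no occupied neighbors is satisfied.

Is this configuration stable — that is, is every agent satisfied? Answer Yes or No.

No

(1,2)1 1/1 satisfied
(1,4)2 1/2 satisfied
(1,5)2 3/3 satisfied
(1,6)2 2/2 satisfied
(2,1)1 1/2 satisfied
(2,2)1 2/2 satisfied
(2,4)1 0/2 not
(2,5)2 3/4 satisfied
(2,6)2 3/3 satisfied
(3,1)2 1/2 satisfied
(3,3)1 0/0 satisfied
(3,5)2 3/3 satisfied
(3,6)2 3/3 satisfied
(4,1)2 3/3 satisfied
(4,2)2 1/1 satisfied
(4,4)1 1/2 satisfied
(4,5)2 2/4 satisfied
(4,6)2 4/4 satisfied
(4,7)2 2/2 satisfied
(5,1)2 2/2 satisfied
(5,3)1 1/1 satisfied
(5,4)1 3/3 satisfied
(5,5)1 1/3 not
(5,6)2 3/4 satisfied
(5,7)2 3/3 satisfied
(6,1)2 1/2 satisfied
(6,2)1 0/1 not
(6,6)2 2/2 satisfied
(6,7)2 2/2 satisfied
For instance (2,4) has only 0/2 same-type neighbors, below 1/2.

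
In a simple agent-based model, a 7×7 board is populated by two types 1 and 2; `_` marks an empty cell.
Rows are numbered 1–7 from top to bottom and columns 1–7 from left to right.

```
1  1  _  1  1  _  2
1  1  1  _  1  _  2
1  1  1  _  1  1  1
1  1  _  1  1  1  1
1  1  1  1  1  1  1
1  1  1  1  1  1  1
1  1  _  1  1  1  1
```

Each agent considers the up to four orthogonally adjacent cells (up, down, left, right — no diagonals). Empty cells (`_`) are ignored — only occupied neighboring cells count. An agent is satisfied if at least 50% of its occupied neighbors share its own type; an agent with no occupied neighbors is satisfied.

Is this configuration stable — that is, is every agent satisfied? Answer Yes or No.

Yes

Row 1: (1,1)1 2/2 ok · (1,2)1 2/2 ok · (1,4)1 1/1 ok · (1,5)1 2/2 ok · (1,7)2 1/1 ok
Row 2: (2,1)1 3/3 ok · (2,2)1 4/4 ok · (2,3)1 2/2 ok · (2,5)1 2/2 ok · (2,7)2 1/2 ok
Row 3: (3,1)1 3/3 ok · (3,2)1 4/4 ok · (3,3)1 2/2 ok · (3,5)1 3/3 ok · (3,6)1 3/3 ok · (3,7)1 2/3 ok
Row 4: (4,1)1 3/3 ok · (4,2)1 3/3 ok · (4,4)1 2/2 ok · (4,5)1 4/4 ok · (4,6)1 4/4 ok · (4,7)1 3/3 ok
Row 5: (5,1)1 3/3 ok · (5,2)1 4/4 ok · (5,3)1 3/3 ok · (5,4)1 4/4 ok · (5,5)1 4/4 ok · (5,6)1 4/4 ok · (5,7)1 3/3 ok
Row 6: (6,1)1 3/3 ok · (6,2)1 4/4 ok · (6,3)1 3/3 ok · (6,4)1 4/4 ok · (6,5)1 4/4 ok · (6,6)1 4/4 ok · (6,7)1 3/3 ok
Row 7: (7,1)1 2/2 ok · (7,2)1 2/2 ok · (7,4)1 2/2 ok · (7,5)1 3/3 ok · (7,6)1 3/3 ok · (7,7)1 2/2 ok
All meet the threshold, so the configuration is stable.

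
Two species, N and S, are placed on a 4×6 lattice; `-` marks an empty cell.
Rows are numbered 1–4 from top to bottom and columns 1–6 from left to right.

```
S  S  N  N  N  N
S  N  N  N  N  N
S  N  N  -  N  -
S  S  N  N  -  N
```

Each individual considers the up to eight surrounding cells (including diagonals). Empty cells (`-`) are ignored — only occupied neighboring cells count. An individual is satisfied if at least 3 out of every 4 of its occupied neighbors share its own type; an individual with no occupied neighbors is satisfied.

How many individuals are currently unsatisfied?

Row 1: (1,1)S 2/3 ✗ · (1,2)S 2/5 ✗ · (1,3)N 4/5 ✓ · (1,4)N 5/5 ✓ · (1,5)N 5/5 ✓ · (1,6)N 3/3 ✓
Row 2: (2,1)S 3/5 ✗ · (2,2)N 4/8 ✗ · (2,3)N 6/7 ✓ · (2,4)N 7/7 ✓ · (2,5)N 6/6 ✓ · (2,6)N 4/4 ✓
Row 3: (3,1)S 3/5 ✗ · (3,2)N 4/8 ✗ · (3,3)N 6/7 ✓ · (3,5)N 5/5 ✓
Row 4: (4,1)S 2/3 ✗ · (4,2)S 2/5 ✗ · (4,3)N 3/4 ✓ · (4,4)N 3/3 ✓ · (4,6)N 1/1 ✓
Unsatisfied: (1,1), (1,2), (2,1), (2,2), (3,1), (3,2), (4,1), (4,2) — 8 in total.

8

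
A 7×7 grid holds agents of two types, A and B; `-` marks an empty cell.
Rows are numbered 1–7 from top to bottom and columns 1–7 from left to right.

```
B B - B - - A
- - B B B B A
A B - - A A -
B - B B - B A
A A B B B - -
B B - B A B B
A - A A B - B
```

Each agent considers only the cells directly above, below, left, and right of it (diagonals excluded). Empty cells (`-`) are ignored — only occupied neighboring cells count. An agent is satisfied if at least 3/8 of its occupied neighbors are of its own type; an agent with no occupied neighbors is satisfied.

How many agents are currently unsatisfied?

(1,1)B 1/1 satisfied
(1,2)B 1/1 satisfied
(1,4)B 1/1 satisfied
(1,7)A 1/1 satisfied
(2,3)B 1/1 satisfied
(2,4)B 3/3 satisfied
(2,5)B 2/3 satisfied
(2,6)B 1/3 not
(2,7)A 1/2 satisfied
(3,1)A 0/2 not
(3,2)B 0/1 not
(3,5)A 1/2 satisfied
(3,6)A 1/3 not
(4,1)B 0/2 not
(4,3)B 2/2 satisfied
(4,4)B 2/2 satisfied
(4,6)B 0/2 not
(4,7)A 0/1 not
(5,1)A 1/3 not
(5,2)A 1/3 not
(5,3)B 2/3 satisfied
(5,4)B 4/4 satisfied
(5,5)B 1/2 satisfied
(6,1)B 1/3 not
(6,2)B 1/2 satisfied
(6,4)B 1/3 not
(6,5)A 0/4 not
(6,6)B 1/2 satisfied
(6,7)B 2/2 satisfied
(7,1)A 0/1 not
(7,3)A 1/1 satisfied
(7,4)A 1/3 not
(7,5)B 0/2 not
(7,7)B 1/1 satisfied
Unsatisfied: (2,6), (3,1), (3,2), (3,6), (4,1), (4,6), (4,7), (5,1), (5,2), (6,1), (6,4), (6,5), (7,1), (7,4), (7,5) — 15 in total.

15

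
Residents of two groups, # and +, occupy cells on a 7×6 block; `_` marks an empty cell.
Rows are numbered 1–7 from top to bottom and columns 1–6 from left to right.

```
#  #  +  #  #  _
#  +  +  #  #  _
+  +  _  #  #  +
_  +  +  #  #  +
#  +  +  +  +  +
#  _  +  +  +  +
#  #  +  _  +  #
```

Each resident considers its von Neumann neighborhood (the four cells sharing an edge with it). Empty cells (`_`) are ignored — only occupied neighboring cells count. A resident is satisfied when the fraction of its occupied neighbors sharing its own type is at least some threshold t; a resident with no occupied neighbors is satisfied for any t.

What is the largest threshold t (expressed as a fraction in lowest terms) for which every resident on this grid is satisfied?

(1,1)# 2/2
(1,2)# 1/3
(1,3)+ 1/3
(1,4)# 2/3
(1,5)# 2/2
(2,1)# 1/3
(2,2)+ 2/4
(2,3)+ 2/3
(2,4)# 3/4
(2,5)# 3/3
(3,1)+ 1/2
(3,2)+ 3/3
(3,4)# 3/3
(3,5)# 3/4
(3,6)+ 1/2
(4,2)+ 3/3
(4,3)+ 2/3
(4,4)# 2/4
(4,5)# 2/4
(4,6)+ 2/3
(5,1)# 1/2
(5,2)+ 2/3
(5,3)+ 4/4
(5,4)+ 3/4
(5,5)+ 3/4
(5,6)+ 3/3
(6,1)# 2/2
(6,3)+ 3/3
(6,4)+ 3/3
(6,5)+ 4/4
(6,6)+ 2/3
(7,1)# 2/2
(7,2)# 1/2
(7,3)+ 1/2
(7,5)+ 1/2
(7,6)# 0/2
The smallest same-type fraction is 0/2 at (7,6), which reduces to 0/1. Any threshold above that leaves this resident unsatisfied.

0/1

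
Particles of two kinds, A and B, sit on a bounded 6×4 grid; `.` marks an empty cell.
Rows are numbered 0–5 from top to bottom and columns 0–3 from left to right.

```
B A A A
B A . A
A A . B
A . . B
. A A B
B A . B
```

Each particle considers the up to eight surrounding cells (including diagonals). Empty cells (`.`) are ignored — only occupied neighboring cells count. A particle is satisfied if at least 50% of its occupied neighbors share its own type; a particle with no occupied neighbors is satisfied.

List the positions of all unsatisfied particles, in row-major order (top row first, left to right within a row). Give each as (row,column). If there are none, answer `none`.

(0,0), (1,0), (4,2), (5,0)

(0,0)B 1/3 ✗
(0,1)A 2/4 ✓
(0,2)A 4/4 ✓
(0,3)A 2/2 ✓
(1,0)B 1/5 ✗
(1,1)A 4/6 ✓
(1,3)A 2/3 ✓
(2,0)A 3/4 ✓
(2,1)A 3/4 ✓
(2,3)B 1/2 ✓
(3,0)A 3/3 ✓
(3,3)B 2/3 ✓
(4,1)A 3/4 ✓
(4,2)A 2/5 ✗
(4,3)B 2/3 ✓
(5,0)B 0/2 ✗
(5,1)A 2/3 ✓
(5,3)B 1/2 ✓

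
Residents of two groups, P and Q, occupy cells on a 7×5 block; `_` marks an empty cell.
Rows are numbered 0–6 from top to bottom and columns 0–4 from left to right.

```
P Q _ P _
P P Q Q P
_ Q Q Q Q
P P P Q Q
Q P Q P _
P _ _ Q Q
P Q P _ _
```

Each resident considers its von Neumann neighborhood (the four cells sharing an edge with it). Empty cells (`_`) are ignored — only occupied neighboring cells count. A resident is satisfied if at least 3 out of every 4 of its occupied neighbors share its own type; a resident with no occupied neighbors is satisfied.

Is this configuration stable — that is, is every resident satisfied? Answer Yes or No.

(0,0)P 1/2 unhappy
(0,1)Q 0/2 unhappy
(0,3)P 0/1 unhappy
(1,0)P 2/2 ok
(1,1)P 1/4 unhappy
(1,2)Q 2/3 unhappy
(1,3)Q 2/4 unhappy
(1,4)P 0/2 unhappy
(2,1)Q 1/3 unhappy
(2,2)Q 3/4 ok
(2,3)Q 4/4 ok
(2,4)Q 2/3 unhappy
(3,0)P 1/2 unhappy
(3,1)P 3/4 ok
(3,2)P 1/4 unhappy
(3,3)Q 2/4 unhappy
(3,4)Q 2/2 ok
(4,0)Q 0/3 unhappy
(4,1)P 1/3 unhappy
(4,2)Q 0/3 unhappy
(4,3)P 0/3 unhappy
(5,0)P 1/2 unhappy
(5,3)Q 1/2 unhappy
(5,4)Q 1/1 ok
(6,0)P 1/2 unhappy
(6,1)Q 0/2 unhappy
(6,2)P 0/1 unhappy
For instance (0,0) has only 1/2 same-type neighbors, below 3/4.

No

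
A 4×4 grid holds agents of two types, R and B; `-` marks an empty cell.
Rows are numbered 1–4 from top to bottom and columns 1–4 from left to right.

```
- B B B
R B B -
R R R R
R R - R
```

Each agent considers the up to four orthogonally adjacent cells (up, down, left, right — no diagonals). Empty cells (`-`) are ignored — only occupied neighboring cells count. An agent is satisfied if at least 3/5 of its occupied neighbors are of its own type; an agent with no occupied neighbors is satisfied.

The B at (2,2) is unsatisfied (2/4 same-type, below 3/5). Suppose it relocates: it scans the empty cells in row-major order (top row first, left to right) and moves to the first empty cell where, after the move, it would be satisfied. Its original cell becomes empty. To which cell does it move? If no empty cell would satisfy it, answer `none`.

Vacating (2,2). Empty cells in order:
  (1,1): 1/2 same-type → still unsatisfied.
  (2,4): 2/3 same-type → satisfied — stop here.

(2,4)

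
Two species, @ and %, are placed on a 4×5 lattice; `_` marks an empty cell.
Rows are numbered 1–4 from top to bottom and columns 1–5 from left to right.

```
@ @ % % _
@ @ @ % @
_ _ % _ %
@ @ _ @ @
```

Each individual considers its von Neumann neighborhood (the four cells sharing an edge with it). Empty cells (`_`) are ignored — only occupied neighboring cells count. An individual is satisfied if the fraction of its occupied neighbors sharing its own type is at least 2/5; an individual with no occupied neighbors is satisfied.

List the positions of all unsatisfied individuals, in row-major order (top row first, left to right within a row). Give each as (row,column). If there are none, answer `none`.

(1,1)@ 2/2 satisfied
(1,2)@ 2/3 satisfied
(1,3)% 1/3 not
(1,4)% 2/2 satisfied
(2,1)@ 2/2 satisfied
(2,2)@ 3/3 satisfied
(2,3)@ 1/4 not
(2,4)% 1/3 not
(2,5)@ 0/2 not
(3,3)% 0/1 not
(3,5)% 0/2 not
(4,1)@ 1/1 satisfied
(4,2)@ 1/1 satisfied
(4,4)@ 1/1 satisfied
(4,5)@ 1/2 satisfied

(1,3), (2,3), (2,4), (2,5), (3,3), (3,5)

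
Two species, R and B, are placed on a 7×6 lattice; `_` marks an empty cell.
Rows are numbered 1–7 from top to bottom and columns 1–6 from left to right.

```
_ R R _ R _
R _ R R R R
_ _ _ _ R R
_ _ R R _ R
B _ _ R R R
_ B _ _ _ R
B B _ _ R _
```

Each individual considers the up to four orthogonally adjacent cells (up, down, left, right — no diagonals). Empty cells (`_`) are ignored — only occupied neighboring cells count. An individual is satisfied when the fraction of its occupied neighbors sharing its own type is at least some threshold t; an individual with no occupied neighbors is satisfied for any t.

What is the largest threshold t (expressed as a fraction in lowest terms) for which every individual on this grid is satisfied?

Row 1: (1,2)R 1/1 · (1,3)R 2/2 · (1,5)R 1/1
Row 2: (2,1)R — no occupied neighbors · (2,3)R 2/2 · (2,4)R 2/2 · (2,5)R 4/4 · (2,6)R 2/2
Row 3: (3,5)R 2/2 · (3,6)R 3/3
Row 4: (4,3)R 1/1 · (4,4)R 2/2 · (4,6)R 2/2
Row 5: (5,1)B — no occupied neighbors · (5,4)R 2/2 · (5,5)R 2/2 · (5,6)R 3/3
Row 6: (6,2)B 1/1 · (6,6)R 1/1
Row 7: (7,1)B 1/1 · (7,2)B 2/2 · (7,5)R — no occupied neighbors
The smallest same-type fraction is 1/1 at (1,2), which reduces to 1/1. Any threshold above that leaves this individual unsatisfied.

1/1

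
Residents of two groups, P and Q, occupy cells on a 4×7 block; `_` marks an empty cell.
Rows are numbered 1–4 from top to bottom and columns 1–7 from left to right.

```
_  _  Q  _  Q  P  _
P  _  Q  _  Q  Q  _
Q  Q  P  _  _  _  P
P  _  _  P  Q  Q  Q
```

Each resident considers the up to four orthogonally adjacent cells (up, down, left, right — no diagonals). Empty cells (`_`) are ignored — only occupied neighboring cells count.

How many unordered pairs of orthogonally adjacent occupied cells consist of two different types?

8

Scan each occupied cell's neighbors to the right and below so each pair is counted once.
From row 1: 2 unlike of 4 pairs (running 2/4).
From row 2: 2 unlike of 3 pairs (running 4/7).
From row 3: 3 unlike of 4 pairs (running 7/11).
From row 4: 1 unlike of 3 pairs (running 8/14).
Total adjacent occupied pairs: 14; unlike-type pairs: 8.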